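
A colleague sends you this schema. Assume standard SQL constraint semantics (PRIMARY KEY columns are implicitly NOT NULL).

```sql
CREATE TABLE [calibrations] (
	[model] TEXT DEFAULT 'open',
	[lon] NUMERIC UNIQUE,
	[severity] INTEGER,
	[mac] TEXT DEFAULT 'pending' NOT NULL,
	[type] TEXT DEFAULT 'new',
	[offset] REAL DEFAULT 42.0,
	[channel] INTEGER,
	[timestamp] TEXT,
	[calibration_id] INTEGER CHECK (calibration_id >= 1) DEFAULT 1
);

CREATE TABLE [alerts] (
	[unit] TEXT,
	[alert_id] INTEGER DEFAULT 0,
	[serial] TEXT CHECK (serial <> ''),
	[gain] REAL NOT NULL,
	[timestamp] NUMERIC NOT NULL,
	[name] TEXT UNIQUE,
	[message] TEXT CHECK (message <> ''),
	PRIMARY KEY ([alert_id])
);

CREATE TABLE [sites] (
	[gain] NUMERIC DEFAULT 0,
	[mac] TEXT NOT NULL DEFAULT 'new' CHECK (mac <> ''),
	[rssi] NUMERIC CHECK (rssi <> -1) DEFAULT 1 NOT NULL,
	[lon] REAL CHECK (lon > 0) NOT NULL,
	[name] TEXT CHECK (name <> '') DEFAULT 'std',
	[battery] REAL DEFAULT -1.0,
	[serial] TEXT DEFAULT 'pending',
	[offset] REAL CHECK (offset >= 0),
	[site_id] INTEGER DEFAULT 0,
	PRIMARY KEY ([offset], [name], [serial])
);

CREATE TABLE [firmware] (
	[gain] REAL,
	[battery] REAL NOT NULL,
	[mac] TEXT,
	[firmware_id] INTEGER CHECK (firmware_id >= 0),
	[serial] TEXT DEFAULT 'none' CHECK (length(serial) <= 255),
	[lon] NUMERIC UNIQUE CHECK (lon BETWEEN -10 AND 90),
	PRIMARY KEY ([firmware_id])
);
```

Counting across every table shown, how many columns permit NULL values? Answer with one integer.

19

calibrations: 8 nullable (model, lon, severity, type, offset, channel, timestamp, calibration_id — PK none and explicit NOT NULL columns excluded).
alerts: 4 nullable (unit, serial, name, message — PK (alert_id) and explicit NOT NULL columns excluded).
sites: 3 nullable (gain, battery, site_id — PK (offset, name, serial) and explicit NOT NULL columns excluded).
firmware: 4 nullable (gain, mac, serial, lon — PK (firmware_id) and explicit NOT NULL columns excluded).
Total: 8 + 4 + 3 + 4 = 19.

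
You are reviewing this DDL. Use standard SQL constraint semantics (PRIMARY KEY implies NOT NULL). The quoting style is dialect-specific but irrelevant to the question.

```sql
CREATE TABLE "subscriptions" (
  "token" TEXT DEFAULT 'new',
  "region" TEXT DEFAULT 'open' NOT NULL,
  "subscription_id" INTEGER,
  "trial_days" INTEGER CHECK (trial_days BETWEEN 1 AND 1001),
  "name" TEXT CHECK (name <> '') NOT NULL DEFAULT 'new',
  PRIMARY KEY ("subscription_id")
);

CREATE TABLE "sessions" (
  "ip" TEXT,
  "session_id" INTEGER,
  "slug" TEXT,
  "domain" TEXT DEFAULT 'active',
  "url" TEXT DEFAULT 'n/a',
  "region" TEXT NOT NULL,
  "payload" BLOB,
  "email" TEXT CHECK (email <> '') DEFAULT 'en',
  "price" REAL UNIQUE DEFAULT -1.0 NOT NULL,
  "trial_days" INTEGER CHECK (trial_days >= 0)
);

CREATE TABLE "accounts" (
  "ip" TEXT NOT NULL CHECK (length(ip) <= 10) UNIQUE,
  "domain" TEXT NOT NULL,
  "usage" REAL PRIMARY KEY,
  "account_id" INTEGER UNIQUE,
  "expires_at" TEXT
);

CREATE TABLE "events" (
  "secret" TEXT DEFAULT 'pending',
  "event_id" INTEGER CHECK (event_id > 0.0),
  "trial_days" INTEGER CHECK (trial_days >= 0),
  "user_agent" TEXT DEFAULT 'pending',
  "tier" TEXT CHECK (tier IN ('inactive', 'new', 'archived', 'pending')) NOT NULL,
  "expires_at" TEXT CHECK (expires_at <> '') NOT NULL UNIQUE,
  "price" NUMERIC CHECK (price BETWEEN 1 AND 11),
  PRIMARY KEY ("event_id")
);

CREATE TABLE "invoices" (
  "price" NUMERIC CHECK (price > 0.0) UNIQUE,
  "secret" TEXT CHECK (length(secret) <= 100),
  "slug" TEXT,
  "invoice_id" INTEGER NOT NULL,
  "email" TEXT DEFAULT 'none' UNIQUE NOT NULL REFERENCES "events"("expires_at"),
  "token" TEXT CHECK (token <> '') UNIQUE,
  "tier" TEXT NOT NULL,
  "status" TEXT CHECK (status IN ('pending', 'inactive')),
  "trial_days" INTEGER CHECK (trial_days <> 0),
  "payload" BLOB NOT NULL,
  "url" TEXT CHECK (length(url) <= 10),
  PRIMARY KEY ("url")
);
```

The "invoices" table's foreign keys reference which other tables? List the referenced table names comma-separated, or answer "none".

- email REFERENCES events(expires_at).

events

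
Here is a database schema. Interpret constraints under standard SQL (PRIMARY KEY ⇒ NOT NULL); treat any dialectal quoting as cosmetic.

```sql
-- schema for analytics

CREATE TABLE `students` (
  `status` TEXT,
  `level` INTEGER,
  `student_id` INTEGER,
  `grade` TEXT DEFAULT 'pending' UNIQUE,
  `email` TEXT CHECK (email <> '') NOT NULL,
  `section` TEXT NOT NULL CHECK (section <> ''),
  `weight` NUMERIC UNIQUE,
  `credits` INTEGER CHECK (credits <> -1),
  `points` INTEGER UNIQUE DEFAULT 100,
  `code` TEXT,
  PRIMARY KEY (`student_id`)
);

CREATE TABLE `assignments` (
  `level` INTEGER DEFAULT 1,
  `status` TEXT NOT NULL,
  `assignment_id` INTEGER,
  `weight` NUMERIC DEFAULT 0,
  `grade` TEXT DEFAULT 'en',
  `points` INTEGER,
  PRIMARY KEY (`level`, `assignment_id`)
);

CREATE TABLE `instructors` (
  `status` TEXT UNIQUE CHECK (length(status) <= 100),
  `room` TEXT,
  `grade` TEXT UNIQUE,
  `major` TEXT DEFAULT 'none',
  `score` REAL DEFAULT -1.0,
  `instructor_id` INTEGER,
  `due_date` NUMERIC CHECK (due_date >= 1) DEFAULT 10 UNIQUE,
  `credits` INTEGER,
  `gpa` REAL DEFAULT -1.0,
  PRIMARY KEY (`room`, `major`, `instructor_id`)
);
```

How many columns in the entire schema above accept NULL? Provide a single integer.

16

students: 7 nullable (status, level, grade, weight, credits, points, code — PK (student_id) and explicit NOT NULL columns excluded).
assignments: 3 nullable (weight, grade, points — PK (level, assignment_id) and explicit NOT NULL columns excluded).
instructors: 6 nullable (status, grade, score, due_date, credits, gpa — PK (room, major, instructor_id) and explicit NOT NULL columns excluded).
Total: 7 + 3 + 6 = 16.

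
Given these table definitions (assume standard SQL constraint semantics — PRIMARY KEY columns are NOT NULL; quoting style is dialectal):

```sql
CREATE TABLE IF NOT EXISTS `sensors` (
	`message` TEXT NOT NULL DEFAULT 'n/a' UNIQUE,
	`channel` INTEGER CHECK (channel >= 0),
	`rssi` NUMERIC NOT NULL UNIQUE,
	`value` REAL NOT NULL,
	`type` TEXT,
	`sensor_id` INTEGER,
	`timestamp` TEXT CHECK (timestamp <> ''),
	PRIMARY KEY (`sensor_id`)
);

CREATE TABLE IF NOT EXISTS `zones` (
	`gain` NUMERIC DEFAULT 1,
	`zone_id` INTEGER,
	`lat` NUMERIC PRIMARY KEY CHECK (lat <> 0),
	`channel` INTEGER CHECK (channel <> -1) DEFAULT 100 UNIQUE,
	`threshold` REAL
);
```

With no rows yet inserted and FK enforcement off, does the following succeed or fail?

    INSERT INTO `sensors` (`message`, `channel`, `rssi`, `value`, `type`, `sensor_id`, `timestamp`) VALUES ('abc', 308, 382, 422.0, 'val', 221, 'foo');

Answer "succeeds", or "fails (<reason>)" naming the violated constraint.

NOT NULL columns: message is supplied; rssi is supplied; sensor_id is supplied; value is supplied.
CHECK constraints: 308 satisfies (channel >= 0); 'foo' satisfies (timestamp <> '').
No constraint is violated.

succeeds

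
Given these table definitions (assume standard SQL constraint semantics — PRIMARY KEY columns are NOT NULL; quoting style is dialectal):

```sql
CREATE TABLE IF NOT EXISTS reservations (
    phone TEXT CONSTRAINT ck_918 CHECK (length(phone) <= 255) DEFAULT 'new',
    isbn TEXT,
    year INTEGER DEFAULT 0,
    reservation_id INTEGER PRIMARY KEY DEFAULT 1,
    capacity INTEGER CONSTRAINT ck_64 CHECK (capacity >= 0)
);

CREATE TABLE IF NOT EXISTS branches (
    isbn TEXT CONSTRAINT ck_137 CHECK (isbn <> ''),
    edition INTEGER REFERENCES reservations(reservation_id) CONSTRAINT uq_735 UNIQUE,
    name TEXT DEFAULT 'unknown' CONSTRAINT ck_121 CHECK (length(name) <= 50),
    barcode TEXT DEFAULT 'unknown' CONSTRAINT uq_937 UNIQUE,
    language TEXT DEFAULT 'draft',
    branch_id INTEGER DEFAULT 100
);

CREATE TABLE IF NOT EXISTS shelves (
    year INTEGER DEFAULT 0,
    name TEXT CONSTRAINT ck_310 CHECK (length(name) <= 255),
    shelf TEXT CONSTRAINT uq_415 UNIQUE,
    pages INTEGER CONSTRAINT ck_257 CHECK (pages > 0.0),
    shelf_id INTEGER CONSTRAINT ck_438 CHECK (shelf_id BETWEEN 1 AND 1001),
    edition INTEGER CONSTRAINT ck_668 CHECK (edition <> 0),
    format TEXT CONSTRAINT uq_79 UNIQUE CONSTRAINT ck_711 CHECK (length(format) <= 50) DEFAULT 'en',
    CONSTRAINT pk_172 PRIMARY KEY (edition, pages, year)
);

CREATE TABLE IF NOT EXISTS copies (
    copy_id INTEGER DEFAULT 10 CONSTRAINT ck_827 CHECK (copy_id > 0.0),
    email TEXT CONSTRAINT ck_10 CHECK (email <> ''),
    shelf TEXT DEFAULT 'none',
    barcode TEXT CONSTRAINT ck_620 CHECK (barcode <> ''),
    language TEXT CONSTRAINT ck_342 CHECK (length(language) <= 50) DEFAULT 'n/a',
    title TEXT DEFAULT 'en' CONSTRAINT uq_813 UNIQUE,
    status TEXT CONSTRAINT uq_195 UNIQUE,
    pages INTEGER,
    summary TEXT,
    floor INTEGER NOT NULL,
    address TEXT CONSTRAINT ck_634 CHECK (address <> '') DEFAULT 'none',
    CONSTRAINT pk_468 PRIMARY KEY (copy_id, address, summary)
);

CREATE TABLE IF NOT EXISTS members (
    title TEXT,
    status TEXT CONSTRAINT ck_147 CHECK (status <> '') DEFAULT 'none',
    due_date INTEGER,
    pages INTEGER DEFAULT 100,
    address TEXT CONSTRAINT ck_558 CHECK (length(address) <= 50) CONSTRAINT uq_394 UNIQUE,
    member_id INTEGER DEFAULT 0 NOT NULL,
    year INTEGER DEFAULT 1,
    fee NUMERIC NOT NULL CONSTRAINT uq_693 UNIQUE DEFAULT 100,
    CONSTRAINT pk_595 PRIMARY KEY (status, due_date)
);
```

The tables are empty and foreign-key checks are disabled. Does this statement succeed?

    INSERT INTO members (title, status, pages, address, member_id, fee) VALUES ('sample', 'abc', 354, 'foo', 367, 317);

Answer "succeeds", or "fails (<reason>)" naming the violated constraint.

due_date is omitted from the column list and has no DEFAULT, so it would receive NULL.
But due_date is part of the PRIMARY KEY (implied NOT NULL).

fails (NOT NULL on due_date)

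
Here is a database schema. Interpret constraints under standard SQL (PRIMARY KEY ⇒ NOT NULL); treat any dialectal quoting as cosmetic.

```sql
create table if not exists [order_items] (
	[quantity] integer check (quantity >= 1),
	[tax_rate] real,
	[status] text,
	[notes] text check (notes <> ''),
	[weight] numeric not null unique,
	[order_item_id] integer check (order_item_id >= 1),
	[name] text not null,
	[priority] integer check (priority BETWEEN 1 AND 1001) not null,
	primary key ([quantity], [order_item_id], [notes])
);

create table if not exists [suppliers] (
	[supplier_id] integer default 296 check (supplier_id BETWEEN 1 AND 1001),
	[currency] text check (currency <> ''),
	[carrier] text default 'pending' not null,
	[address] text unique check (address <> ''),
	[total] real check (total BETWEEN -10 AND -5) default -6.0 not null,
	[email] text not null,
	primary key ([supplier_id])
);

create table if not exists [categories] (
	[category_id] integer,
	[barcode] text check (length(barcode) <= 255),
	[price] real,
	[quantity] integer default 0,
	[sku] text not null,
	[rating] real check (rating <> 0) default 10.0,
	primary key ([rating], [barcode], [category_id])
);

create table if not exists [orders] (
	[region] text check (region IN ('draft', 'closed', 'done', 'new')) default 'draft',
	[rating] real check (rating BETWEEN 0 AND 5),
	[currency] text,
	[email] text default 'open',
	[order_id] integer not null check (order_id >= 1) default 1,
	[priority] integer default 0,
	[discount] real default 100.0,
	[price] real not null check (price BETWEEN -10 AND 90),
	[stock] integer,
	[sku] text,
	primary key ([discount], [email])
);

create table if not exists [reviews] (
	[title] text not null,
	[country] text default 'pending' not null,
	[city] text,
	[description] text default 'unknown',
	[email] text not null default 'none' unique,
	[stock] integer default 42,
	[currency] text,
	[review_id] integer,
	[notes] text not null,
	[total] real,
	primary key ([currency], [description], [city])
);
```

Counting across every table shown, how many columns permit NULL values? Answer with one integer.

order_items: 2 nullable (tax_rate, status — PK (quantity, order_item_id, notes) and explicit NOT NULL columns excluded).
suppliers: 2 nullable (currency, address — PK (supplier_id) and explicit NOT NULL columns excluded).
categories: 2 nullable (price, quantity — PK (rating, barcode, category_id) and explicit NOT NULL columns excluded).
orders: 6 nullable (region, rating, currency, priority, stock, sku — PK (discount, email) and explicit NOT NULL columns excluded).
reviews: 3 nullable (stock, review_id, total — PK (currency, description, city) and explicit NOT NULL columns excluded).
Total: 2 + 2 + 2 + 6 + 3 = 15.

15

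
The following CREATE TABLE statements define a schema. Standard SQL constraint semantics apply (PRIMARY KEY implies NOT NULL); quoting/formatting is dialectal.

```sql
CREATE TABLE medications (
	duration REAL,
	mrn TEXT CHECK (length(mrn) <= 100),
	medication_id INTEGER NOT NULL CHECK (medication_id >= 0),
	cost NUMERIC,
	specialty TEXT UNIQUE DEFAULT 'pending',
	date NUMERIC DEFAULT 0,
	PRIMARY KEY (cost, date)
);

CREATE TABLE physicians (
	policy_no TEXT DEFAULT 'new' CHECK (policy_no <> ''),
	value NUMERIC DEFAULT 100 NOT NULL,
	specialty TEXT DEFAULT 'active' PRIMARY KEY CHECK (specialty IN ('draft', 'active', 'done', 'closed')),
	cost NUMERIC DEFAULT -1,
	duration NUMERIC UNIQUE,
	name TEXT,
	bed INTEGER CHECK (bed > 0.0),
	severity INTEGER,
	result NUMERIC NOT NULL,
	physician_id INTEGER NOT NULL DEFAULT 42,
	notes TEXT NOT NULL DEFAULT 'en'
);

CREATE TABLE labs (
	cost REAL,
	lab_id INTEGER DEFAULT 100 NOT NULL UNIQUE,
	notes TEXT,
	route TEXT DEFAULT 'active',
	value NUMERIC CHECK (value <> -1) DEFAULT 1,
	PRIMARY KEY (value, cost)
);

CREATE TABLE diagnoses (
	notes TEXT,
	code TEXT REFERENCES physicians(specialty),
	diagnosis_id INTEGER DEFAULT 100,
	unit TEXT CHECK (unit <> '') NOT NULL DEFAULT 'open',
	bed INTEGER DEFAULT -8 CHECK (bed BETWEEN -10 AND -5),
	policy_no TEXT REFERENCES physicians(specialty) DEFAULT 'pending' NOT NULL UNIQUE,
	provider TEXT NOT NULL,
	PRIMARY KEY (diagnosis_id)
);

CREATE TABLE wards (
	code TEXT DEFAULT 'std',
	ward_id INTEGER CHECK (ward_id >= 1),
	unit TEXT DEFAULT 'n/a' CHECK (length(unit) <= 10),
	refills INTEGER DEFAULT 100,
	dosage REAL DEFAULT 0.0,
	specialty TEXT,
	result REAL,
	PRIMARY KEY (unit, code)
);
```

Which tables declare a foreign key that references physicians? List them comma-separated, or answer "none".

- diagnoses.code references physicians(specialty).
- diagnoses.policy_no references physicians(specialty).

diagnoses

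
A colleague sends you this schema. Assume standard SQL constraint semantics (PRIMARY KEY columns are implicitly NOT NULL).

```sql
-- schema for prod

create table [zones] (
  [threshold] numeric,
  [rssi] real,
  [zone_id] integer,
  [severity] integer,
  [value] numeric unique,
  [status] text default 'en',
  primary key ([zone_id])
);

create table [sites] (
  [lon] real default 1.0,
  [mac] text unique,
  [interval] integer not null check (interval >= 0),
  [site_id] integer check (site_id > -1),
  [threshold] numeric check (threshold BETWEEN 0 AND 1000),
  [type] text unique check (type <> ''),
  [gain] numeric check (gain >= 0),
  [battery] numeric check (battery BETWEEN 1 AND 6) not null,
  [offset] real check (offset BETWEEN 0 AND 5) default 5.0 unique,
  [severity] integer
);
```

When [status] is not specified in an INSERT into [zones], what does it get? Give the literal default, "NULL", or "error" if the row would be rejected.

'en'

status has an explicit DEFAULT 'en'.
When the column is omitted from an INSERT, that default is used.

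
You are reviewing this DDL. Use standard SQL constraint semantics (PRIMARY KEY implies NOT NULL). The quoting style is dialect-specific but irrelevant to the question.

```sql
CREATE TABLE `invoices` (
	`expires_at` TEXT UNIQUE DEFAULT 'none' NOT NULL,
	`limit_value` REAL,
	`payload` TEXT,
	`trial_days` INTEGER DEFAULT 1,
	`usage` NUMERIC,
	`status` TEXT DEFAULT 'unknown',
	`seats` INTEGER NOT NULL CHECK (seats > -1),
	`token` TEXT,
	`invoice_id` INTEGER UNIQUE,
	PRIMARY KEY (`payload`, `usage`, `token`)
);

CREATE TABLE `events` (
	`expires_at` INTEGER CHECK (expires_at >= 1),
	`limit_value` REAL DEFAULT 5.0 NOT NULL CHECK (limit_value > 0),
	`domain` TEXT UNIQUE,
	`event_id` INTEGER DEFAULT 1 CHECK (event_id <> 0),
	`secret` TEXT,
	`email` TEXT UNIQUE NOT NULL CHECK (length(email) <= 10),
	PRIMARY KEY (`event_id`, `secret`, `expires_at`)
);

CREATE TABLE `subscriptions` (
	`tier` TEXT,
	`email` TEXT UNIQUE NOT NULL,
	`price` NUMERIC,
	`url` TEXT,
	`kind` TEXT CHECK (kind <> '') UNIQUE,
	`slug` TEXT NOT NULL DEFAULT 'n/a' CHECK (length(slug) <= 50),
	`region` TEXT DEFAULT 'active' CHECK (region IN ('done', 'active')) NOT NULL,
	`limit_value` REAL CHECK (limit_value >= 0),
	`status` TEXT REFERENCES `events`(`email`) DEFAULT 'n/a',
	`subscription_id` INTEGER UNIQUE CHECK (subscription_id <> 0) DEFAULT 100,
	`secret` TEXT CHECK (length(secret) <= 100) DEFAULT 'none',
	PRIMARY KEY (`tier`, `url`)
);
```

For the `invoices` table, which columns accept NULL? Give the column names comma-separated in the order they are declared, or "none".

- expires_at: declared NOT NULL → not nullable.
- limit_value: no NOT NULL constraint applies → nullable.
- payload: part of the PRIMARY KEY, which implies NOT NULL → not nullable.
- trial_days: DEFAULT only fills an omitted column; an explicit NULL is still allowed → nullable.
- usage: part of the PRIMARY KEY, which implies NOT NULL → not nullable.
- status: DEFAULT only fills an omitted column; an explicit NULL is still allowed → nullable.
- seats: declared NOT NULL → not nullable.
- token: part of the PRIMARY KEY, which implies NOT NULL → not nullable.
- invoice_id: UNIQUE does not imply NOT NULL → nullable.

limit_value, trial_days, status, invoice_id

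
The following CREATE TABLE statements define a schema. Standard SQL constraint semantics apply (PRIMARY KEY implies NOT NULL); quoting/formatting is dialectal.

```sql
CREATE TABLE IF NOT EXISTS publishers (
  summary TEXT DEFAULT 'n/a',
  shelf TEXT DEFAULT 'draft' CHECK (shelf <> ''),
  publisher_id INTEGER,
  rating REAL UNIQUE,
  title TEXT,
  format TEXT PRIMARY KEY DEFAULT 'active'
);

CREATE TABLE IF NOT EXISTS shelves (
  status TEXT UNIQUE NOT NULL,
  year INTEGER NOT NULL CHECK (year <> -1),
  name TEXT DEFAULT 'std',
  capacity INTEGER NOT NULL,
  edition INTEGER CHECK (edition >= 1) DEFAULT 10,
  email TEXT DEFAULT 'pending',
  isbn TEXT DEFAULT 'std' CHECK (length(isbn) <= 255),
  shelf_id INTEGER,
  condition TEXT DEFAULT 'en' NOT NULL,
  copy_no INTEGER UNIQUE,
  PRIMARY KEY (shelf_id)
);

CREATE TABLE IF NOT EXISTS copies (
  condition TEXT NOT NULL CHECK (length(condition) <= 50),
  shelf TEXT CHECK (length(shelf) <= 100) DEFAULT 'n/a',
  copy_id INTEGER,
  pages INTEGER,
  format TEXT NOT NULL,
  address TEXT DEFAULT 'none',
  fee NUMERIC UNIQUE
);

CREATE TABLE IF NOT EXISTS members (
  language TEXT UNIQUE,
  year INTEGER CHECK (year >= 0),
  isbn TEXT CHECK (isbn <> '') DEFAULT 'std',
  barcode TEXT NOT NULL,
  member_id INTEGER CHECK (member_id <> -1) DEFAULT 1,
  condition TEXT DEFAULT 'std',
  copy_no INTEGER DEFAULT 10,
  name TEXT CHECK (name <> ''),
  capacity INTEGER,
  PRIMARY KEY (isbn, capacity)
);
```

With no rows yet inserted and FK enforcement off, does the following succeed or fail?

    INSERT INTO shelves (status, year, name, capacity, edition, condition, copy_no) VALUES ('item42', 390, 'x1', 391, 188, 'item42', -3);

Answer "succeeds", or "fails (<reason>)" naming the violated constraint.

shelf_id is omitted from the column list and has no DEFAULT, so it would receive NULL.
But shelf_id is part of the PRIMARY KEY (implied NOT NULL).

fails (NOT NULL on shelf_id)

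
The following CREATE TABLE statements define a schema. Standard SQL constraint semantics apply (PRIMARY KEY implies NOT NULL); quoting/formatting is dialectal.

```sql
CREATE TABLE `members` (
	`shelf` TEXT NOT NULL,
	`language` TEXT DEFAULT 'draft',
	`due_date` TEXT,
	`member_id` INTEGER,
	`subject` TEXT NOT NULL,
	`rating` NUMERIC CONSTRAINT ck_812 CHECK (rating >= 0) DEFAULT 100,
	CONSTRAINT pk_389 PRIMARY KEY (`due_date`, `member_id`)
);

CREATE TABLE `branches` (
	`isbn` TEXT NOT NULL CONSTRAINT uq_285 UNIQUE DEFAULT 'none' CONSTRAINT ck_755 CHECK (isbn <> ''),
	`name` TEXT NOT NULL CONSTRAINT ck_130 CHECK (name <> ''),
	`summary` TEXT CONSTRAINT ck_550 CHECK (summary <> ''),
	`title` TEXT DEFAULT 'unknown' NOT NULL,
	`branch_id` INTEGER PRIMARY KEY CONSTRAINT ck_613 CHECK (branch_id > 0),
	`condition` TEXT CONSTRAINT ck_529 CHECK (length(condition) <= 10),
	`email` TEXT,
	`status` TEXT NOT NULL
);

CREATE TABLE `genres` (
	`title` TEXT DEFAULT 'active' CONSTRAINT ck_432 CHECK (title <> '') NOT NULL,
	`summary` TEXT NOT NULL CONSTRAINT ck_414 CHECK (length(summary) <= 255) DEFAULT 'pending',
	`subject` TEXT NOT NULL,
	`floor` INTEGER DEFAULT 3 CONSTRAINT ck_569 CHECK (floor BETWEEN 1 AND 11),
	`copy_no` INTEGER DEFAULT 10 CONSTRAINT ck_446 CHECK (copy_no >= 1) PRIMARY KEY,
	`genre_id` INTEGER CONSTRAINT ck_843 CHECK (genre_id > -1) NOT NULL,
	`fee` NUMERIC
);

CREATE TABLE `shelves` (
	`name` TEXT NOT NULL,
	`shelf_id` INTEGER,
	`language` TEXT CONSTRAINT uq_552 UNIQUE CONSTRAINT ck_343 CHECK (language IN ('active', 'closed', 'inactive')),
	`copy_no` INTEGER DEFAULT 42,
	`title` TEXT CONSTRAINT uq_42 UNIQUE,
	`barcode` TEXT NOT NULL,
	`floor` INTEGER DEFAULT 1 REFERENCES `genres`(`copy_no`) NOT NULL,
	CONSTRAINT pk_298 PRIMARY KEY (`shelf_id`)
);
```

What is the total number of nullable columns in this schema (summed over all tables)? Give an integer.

10

members: 2 nullable (language, rating — PK (due_date, member_id) and explicit NOT NULL columns excluded).
branches: 3 nullable (summary, condition, email — PK (branch_id) and explicit NOT NULL columns excluded).
genres: 2 nullable (floor, fee — PK (copy_no) and explicit NOT NULL columns excluded).
shelves: 3 nullable (language, copy_no, title — PK (shelf_id) and explicit NOT NULL columns excluded).
Total: 2 + 3 + 2 + 3 = 10.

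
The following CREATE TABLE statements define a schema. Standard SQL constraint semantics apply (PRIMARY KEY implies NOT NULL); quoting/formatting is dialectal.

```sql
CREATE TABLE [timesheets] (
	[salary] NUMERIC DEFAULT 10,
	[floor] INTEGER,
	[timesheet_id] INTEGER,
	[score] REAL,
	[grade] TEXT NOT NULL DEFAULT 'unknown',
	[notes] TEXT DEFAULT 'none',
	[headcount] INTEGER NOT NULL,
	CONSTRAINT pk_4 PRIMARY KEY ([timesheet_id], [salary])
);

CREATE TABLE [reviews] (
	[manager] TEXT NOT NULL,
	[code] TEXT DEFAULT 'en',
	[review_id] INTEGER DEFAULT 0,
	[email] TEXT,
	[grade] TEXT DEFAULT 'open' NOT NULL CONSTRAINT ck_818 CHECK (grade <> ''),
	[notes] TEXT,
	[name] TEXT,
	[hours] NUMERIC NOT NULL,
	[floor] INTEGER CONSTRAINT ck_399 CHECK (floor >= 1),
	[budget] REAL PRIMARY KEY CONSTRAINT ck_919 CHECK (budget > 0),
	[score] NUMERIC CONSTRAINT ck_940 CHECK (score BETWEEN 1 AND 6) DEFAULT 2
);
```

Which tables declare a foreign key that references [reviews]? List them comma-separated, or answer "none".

No REFERENCES clause anywhere in the schema names reviews.

none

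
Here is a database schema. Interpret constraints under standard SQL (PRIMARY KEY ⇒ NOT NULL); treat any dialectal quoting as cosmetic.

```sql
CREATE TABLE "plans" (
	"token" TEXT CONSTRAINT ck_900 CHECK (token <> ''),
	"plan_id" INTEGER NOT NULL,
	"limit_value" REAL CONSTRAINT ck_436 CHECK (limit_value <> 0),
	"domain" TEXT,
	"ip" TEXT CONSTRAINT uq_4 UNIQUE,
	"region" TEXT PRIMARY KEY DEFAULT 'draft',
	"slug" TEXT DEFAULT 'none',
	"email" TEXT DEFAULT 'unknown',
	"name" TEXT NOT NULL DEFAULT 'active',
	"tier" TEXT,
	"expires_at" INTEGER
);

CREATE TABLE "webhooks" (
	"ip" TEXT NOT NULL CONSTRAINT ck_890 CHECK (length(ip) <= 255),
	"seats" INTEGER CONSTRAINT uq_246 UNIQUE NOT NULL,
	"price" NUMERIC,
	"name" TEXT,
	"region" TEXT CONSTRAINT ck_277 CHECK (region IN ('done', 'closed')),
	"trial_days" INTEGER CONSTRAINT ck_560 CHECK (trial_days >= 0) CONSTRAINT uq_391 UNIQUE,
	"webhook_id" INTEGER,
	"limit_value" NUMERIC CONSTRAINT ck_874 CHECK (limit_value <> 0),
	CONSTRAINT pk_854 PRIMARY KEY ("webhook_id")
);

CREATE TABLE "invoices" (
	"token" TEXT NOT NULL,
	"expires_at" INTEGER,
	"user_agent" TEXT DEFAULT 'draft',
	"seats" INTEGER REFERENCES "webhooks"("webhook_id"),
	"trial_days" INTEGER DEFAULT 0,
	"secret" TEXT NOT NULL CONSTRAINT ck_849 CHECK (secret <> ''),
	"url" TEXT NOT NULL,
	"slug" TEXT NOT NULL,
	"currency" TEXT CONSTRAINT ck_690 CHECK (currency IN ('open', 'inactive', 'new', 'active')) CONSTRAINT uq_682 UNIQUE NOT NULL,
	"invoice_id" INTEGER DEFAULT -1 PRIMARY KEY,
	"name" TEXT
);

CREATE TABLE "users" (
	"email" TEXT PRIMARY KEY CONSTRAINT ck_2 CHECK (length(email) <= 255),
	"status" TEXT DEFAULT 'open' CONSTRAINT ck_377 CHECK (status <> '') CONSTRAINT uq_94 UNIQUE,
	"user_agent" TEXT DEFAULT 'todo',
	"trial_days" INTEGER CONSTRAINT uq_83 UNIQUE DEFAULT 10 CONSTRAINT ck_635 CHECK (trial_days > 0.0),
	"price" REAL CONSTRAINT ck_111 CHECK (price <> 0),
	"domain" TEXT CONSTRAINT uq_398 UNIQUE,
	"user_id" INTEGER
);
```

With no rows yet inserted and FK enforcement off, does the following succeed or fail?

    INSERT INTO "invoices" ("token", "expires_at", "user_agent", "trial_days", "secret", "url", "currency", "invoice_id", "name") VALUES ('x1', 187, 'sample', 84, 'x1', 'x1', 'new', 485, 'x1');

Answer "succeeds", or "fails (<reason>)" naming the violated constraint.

fails (NOT NULL on slug)

slug is omitted from the column list and has no DEFAULT, so it would receive NULL.
But slug is declared NOT NULL.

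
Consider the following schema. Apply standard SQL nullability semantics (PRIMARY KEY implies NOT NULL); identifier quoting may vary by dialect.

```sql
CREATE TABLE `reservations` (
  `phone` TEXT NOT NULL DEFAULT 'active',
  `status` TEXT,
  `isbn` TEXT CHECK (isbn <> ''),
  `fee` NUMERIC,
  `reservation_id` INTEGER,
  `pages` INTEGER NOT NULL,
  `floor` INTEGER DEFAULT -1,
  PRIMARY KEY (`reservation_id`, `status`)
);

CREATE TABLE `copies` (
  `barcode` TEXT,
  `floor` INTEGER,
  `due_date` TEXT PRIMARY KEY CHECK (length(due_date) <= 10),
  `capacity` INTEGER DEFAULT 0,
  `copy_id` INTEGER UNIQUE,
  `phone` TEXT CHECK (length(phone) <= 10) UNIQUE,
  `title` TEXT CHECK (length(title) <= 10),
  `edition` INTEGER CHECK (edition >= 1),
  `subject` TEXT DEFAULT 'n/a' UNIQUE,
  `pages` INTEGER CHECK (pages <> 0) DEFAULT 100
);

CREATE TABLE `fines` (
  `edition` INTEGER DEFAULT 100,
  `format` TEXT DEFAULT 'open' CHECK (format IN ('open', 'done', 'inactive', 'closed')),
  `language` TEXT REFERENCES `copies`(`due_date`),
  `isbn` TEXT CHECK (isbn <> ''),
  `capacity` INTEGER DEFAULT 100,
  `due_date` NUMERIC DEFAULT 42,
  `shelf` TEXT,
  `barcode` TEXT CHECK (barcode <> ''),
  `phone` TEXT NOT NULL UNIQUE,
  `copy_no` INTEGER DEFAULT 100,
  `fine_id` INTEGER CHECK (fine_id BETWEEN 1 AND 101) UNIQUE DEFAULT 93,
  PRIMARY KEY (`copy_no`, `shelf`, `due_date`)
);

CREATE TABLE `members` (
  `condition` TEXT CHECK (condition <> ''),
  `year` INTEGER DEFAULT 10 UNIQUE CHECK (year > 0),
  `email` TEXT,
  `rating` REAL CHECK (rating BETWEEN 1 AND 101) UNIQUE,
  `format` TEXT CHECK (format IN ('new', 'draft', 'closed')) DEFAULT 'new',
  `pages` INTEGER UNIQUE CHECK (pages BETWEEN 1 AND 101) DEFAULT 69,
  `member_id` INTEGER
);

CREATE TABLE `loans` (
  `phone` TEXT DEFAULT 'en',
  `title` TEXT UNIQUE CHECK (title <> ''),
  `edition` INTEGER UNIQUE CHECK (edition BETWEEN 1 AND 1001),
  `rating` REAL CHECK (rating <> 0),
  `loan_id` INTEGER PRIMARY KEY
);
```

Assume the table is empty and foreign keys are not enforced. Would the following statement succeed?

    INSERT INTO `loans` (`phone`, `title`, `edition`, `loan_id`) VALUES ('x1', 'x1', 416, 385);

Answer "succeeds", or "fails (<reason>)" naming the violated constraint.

NOT NULL columns: loan_id is supplied.
CHECK constraints: 'x1' satisfies (title <> ''); 416 satisfies (edition BETWEEN 1 AND 1001).
No constraint is violated.

succeeds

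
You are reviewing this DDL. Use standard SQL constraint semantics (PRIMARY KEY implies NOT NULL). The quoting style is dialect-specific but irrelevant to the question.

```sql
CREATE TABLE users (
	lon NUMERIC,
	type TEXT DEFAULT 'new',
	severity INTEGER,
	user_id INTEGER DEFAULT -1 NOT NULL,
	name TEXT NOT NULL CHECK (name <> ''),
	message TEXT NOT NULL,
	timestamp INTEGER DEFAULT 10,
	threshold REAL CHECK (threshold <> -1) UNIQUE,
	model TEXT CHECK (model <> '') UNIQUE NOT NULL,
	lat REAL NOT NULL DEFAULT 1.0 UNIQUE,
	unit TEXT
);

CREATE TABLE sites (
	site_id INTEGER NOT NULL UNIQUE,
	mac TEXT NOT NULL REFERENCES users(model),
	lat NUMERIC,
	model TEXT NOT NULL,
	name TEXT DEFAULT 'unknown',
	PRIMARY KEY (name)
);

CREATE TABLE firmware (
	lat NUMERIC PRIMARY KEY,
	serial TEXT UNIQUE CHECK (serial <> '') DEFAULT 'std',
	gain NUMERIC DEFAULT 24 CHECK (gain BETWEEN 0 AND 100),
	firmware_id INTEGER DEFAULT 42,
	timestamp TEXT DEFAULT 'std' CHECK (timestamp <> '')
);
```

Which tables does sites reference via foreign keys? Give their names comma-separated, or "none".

- mac REFERENCES users(model).

users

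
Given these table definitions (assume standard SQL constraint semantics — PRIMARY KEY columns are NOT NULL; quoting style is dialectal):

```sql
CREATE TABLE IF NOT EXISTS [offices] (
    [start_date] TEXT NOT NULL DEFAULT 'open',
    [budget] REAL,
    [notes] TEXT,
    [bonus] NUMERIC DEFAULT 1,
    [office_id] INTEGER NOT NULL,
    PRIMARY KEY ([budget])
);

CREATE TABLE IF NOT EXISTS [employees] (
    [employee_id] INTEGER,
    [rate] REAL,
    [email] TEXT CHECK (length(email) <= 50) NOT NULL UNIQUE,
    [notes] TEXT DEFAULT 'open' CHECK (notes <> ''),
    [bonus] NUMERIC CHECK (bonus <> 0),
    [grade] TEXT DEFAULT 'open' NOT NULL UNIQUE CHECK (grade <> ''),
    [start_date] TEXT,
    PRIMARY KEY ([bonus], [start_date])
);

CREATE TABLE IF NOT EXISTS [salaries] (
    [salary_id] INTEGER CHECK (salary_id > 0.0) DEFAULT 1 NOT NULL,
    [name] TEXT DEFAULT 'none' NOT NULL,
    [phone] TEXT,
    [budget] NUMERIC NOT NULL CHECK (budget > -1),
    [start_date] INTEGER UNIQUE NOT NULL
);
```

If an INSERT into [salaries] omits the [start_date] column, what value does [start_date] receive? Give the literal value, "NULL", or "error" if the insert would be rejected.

start_date has no DEFAULT clause.
Omitting it would insert NULL, but it is declared NOT NULL, so the INSERT fails.

error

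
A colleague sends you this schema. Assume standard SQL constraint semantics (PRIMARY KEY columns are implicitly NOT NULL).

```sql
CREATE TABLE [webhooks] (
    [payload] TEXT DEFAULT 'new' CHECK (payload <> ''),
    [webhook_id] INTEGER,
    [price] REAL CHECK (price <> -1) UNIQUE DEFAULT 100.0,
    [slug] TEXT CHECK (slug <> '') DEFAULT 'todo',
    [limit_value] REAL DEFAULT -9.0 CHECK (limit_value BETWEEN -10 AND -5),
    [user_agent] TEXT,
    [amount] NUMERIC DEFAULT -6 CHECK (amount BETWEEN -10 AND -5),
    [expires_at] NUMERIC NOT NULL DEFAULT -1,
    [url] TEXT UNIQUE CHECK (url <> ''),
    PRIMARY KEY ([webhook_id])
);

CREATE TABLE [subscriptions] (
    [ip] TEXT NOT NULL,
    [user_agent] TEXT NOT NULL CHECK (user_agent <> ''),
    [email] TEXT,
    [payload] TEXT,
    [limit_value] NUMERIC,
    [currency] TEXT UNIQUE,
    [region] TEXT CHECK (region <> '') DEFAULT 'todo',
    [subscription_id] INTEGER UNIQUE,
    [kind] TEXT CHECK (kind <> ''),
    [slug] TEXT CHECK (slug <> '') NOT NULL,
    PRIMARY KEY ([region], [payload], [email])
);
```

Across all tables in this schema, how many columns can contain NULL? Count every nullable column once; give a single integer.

11

webhooks: 7 nullable (payload, price, slug, limit_value, user_agent, amount, url — PK (webhook_id) and explicit NOT NULL columns excluded).
subscriptions: 4 nullable (limit_value, currency, subscription_id, kind — PK (region, payload, email) and explicit NOT NULL columns excluded).
Total: 7 + 4 = 11.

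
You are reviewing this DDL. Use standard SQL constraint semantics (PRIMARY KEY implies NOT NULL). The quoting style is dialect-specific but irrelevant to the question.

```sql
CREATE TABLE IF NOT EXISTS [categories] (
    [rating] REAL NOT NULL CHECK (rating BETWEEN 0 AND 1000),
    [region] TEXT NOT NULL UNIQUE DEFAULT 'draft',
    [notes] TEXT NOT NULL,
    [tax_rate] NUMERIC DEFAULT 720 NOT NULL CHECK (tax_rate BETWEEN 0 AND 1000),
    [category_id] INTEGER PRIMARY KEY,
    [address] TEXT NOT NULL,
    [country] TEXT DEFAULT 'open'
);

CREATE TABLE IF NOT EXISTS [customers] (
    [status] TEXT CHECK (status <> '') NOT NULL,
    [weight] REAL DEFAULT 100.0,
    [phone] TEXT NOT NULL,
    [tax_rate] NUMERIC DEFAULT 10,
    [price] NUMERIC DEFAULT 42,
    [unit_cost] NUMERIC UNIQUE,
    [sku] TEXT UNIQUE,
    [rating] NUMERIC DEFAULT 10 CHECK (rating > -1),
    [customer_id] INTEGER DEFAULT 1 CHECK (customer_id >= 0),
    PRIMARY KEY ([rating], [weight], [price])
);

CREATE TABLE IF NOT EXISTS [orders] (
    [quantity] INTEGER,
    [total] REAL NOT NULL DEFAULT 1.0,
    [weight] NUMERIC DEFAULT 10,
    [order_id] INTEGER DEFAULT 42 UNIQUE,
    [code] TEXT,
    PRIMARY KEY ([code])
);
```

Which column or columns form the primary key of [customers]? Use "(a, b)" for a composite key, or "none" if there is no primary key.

A table-level PRIMARY KEY clause names 3 columns: rating, weight, price.
This is a composite key — the combination is unique, not each column individually.

(rating, weight, price)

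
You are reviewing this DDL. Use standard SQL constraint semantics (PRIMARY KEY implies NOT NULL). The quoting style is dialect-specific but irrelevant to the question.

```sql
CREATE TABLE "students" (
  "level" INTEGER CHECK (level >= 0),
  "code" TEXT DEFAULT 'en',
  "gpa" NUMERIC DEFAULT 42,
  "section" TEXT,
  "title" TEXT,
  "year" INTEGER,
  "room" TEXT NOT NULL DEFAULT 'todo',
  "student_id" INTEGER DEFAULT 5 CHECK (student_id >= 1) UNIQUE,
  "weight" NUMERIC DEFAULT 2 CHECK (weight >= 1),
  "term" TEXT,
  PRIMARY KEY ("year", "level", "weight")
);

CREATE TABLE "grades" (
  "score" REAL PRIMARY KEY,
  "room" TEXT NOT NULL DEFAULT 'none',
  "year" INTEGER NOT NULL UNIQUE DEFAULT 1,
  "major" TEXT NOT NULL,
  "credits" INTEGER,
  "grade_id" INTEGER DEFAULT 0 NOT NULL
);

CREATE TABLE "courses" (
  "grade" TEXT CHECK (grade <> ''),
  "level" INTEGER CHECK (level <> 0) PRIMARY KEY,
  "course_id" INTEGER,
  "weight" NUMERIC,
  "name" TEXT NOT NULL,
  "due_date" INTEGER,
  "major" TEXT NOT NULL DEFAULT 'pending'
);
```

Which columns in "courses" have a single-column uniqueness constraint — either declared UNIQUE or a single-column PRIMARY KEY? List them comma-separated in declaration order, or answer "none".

level

- grade: no UNIQUE or single-column PK constraint.
- level: single-column PRIMARY KEY → unique.
- course_id: no UNIQUE or single-column PK constraint.
- weight: no UNIQUE or single-column PK constraint.
- name: no UNIQUE or single-column PK constraint.
- due_date: no UNIQUE or single-column PK constraint.
- major: no UNIQUE or single-column PK constraint.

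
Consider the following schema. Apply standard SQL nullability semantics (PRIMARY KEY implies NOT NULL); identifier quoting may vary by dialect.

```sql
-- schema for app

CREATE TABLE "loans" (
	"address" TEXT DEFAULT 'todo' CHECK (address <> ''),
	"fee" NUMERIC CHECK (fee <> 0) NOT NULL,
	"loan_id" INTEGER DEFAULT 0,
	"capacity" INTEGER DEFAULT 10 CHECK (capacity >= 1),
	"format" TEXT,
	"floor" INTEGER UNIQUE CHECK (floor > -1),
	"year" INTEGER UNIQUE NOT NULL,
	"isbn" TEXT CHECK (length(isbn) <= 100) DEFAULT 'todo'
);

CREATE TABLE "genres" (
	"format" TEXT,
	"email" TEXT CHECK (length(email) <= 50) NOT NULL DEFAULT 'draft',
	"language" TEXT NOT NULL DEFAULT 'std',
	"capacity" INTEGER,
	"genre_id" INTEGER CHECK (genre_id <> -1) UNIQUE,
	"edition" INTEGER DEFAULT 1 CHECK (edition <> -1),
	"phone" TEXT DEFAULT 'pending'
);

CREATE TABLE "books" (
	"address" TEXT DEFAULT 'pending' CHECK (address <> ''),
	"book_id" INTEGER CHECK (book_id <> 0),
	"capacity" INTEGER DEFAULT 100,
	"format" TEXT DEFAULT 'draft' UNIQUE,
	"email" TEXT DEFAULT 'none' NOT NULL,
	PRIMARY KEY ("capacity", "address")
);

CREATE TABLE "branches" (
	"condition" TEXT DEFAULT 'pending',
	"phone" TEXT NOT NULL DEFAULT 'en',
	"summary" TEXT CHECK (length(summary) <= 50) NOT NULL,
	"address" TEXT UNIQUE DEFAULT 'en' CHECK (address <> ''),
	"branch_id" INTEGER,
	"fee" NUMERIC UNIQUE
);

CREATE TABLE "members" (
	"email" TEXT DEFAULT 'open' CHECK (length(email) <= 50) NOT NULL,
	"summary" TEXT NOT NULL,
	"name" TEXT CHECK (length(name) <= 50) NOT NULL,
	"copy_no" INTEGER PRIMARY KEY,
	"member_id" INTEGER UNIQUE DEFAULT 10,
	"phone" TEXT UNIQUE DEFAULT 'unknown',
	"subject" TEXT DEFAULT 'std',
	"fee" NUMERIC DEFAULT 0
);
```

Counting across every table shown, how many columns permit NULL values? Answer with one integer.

loans: 6 nullable (address, loan_id, capacity, format, floor, isbn — PK none and explicit NOT NULL columns excluded).
genres: 5 nullable (format, capacity, genre_id, edition, phone — PK none and explicit NOT NULL columns excluded).
books: 2 nullable (book_id, format — PK (capacity, address) and explicit NOT NULL columns excluded).
branches: 4 nullable (condition, address, branch_id, fee — PK none and explicit NOT NULL columns excluded).
members: 4 nullable (member_id, phone, subject, fee — PK (copy_no) and explicit NOT NULL columns excluded).
Total: 6 + 5 + 2 + 4 + 4 = 21.

21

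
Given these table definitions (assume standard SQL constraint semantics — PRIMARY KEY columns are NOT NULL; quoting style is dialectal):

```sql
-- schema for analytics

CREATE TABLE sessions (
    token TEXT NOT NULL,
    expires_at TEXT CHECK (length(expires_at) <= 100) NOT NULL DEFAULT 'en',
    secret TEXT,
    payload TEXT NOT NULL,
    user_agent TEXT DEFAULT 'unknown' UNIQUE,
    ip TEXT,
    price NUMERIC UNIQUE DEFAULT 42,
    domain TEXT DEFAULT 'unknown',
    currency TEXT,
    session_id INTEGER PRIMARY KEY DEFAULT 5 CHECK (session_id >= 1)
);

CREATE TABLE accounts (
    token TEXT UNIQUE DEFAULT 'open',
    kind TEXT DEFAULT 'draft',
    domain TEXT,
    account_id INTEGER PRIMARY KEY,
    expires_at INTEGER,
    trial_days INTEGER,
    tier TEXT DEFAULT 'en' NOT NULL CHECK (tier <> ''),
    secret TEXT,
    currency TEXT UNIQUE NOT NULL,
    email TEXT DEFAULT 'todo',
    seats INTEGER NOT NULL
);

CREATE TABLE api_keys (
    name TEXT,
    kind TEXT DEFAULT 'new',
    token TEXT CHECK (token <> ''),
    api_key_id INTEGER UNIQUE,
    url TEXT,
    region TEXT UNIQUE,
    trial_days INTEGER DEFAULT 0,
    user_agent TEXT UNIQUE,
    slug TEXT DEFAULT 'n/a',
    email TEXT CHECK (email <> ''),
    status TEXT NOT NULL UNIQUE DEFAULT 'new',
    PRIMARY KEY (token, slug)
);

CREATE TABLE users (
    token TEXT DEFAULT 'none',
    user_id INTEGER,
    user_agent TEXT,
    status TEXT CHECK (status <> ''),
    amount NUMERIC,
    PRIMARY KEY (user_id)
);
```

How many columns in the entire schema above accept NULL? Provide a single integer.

sessions: 6 nullable (secret, user_agent, ip, price, domain, currency — PK (session_id) and explicit NOT NULL columns excluded).
accounts: 7 nullable (token, kind, domain, expires_at, trial_days, secret, email — PK (account_id) and explicit NOT NULL columns excluded).
api_keys: 8 nullable (name, kind, api_key_id, url, region, trial_days, user_agent, email — PK (token, slug) and explicit NOT NULL columns excluded).
users: 4 nullable (token, user_agent, status, amount — PK (user_id) and explicit NOT NULL columns excluded).
Total: 6 + 7 + 8 + 4 = 25.

25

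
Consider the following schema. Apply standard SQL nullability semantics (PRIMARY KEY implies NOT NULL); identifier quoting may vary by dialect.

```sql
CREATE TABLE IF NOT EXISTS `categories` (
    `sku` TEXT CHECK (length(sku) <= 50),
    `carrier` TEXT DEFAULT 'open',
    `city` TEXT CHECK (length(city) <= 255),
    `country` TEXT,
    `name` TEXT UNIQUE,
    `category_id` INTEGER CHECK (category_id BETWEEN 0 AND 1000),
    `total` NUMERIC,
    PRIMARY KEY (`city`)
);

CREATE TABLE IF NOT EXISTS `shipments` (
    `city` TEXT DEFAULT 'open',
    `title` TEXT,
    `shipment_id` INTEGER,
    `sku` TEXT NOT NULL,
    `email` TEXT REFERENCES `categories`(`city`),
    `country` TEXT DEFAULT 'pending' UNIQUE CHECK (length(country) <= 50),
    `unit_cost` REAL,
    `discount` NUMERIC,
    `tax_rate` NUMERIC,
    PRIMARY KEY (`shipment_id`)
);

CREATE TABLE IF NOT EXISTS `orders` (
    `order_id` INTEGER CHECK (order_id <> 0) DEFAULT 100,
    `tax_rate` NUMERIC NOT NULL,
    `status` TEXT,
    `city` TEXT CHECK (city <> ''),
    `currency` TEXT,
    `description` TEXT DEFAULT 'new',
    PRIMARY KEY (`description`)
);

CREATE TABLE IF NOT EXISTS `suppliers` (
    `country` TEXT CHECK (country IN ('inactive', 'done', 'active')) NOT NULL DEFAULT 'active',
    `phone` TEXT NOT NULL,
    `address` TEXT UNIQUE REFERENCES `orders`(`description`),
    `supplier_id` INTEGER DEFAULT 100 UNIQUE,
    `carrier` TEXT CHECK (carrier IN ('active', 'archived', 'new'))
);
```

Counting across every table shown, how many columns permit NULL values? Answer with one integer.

categories: 6 nullable (sku, carrier, country, name, category_id, total — PK (city) and explicit NOT NULL columns excluded).
shipments: 7 nullable (city, title, email, country, unit_cost, discount, tax_rate — PK (shipment_id) and explicit NOT NULL columns excluded).
orders: 4 nullable (order_id, status, city, currency — PK (description) and explicit NOT NULL columns excluded).
suppliers: 3 nullable (address, supplier_id, carrier — PK none and explicit NOT NULL columns excluded).
Total: 6 + 7 + 4 + 3 = 20.

20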